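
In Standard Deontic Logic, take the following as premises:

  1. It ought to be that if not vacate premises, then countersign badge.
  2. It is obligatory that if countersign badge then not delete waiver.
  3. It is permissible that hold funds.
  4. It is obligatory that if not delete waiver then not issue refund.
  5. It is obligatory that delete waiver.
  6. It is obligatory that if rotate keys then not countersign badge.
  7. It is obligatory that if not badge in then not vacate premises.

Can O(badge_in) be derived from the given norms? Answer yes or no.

Yes

From premise 5 we have O(delete_waiver).
The contrapositive of premise 2 (O(countersign_badge → ¬delete_waiver)) is O(delete_waiver → ¬countersign_badge), and O(delete_waiver) is already established, so O(¬countersign_badge).
Premise 1 is O(¬vacate_premises → countersign_badge); contrapositively O(¬countersign_badge → vacate_premises). Since O(¬countersign_badge) holds, K gives O(vacate_premises).
Premise 7, O(¬badge_in → ¬vacate_premises), contraposes to O(vacate_premises → badge_in); with O(vacate_premises) we get O(badge_in).
Premises 3, 4, 6 do not contribute to this derivation.
So O(badge_in) follows.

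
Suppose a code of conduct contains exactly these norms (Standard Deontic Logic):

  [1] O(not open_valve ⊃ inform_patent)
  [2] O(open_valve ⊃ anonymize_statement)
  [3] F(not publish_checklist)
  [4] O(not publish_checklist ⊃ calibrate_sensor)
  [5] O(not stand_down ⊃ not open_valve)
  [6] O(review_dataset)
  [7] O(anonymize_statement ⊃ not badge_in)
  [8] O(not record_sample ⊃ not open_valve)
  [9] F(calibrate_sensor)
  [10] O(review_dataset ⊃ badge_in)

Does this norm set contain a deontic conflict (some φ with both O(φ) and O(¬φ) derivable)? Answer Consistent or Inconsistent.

Consistent

Premise 4 is O(not publish_checklist ⊃ calibrate_sensor), but O(not publish_checklist) is not derivable from the premises, so it does not yield O(calibrate_sensor).
So O(calibrate_sensor) is not derivable, and the apparent clash with O(not calibrate_sensor) does not arise.
A world satisfying every obligation exists (e.g. anonymize_statement=false, badge_in=true, calibrate_sensor=false, inform_patent=true, open_valve=false, publish_checklist=true, record_sample=false, review_dataset=true, stand_down=false); no atom is both obligatory and forbidden, so the set is consistent.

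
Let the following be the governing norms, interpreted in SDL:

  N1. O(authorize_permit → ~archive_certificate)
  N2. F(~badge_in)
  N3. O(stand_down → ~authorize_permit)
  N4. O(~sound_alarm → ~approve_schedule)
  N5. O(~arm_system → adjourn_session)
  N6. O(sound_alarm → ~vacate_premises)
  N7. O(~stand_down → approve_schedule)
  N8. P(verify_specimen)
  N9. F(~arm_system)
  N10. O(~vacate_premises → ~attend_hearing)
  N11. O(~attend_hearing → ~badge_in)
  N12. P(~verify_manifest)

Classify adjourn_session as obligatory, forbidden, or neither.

Neither

Premise 5 is O(~arm_system → adjourn_session), but O(~arm_system) is not derivable from the premises, so it does not yield O(adjourn_session).
No premise or chain of K-axiom applications forces O(adjourn_session), and none forces O(~adjourn_session). So adjourn_session is neither obligatory nor forbidden under these norms.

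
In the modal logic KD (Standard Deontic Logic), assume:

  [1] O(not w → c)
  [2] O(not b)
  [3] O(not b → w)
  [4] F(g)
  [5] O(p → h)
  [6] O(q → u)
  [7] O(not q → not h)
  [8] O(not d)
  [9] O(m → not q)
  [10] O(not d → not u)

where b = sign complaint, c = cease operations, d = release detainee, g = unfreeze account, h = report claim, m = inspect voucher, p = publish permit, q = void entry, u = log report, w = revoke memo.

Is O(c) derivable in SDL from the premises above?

No

Premise 1 is O(not w → c), but O(not w) is not derivable from the premises, so it does not yield O(c).
No other premise forces O(c). An ideal world satisfying every premise can still have c false, so O(c) is not derivable.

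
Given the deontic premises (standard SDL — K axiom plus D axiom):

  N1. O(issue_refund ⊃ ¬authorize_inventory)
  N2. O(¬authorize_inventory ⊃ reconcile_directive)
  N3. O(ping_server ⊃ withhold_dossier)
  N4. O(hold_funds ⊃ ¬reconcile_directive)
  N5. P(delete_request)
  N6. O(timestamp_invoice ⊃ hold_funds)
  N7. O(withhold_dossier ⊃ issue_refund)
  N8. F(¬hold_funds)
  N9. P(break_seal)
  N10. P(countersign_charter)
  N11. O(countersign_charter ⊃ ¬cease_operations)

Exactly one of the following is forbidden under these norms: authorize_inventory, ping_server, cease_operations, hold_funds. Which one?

Premise 8 is F(¬hold_funds), i.e. O(hold_funds).
With premise 4, O(hold_funds ⊃ ¬reconcile_directive), the K-axiom yields O(¬reconcile_directive).
Premise 2, O(¬authorize_inventory ⊃ reconcile_directive), contraposes to O(¬reconcile_directive ⊃ authorize_inventory); with O(¬reconcile_directive) we get O(authorize_inventory).
Premise 1, O(issue_refund ⊃ ¬authorize_inventory), contraposes to O(authorize_inventory ⊃ ¬issue_refund); with O(authorize_inventory) we get O(¬issue_refund).
Premise 7 is O(withhold_dossier ⊃ issue_refund); contrapositively O(¬issue_refund ⊃ ¬withhold_dossier). Since O(¬issue_refund) holds, K gives O(¬withhold_dossier).
Premise 3, O(ping_server ⊃ withhold_dossier), contraposes to O(¬withhold_dossier ⊃ ¬ping_server); with O(¬withhold_dossier) we get O(¬ping_server).
So O(¬ping_server) holds, i.e. ping_server is forbidden. None of the other listed options is forbidden under the premises.

ping_server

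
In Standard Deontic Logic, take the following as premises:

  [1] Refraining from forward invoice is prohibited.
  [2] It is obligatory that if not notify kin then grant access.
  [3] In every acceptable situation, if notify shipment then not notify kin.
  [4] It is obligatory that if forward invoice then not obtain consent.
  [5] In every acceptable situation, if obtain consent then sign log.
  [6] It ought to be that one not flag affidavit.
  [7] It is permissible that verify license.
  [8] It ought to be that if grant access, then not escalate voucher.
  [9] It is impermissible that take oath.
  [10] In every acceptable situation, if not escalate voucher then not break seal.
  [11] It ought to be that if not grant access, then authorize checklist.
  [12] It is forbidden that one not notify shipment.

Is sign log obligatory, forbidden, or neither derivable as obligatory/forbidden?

Neither

Premise 5 is O(obtain_consent → sign_log), but O(obtain_consent) is not derivable from the premises, so it does not yield O(sign_log).
No premise or chain of K-axiom applications forces O(sign_log), and none forces O(¬sign_log). So sign_log is neither obligatory nor forbidden under these norms.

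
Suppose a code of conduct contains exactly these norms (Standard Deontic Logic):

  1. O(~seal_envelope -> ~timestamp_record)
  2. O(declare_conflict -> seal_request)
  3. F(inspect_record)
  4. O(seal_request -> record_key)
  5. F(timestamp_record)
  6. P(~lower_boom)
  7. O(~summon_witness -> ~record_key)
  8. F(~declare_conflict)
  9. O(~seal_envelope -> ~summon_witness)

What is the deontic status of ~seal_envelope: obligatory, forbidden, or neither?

Forbidden

Premise 8 is F(~declare_conflict), i.e. O(declare_conflict).
Applying K to premise 2 (O(declare_conflict -> seal_request)) and O(declare_conflict) yields O(seal_request).
With premise 4, O(seal_request -> record_key), the K-axiom yields O(record_key).
Premise 7 is O(~summon_witness -> ~record_key); contrapositively O(record_key -> summon_witness). Since O(record_key) holds, K gives O(summon_witness).
The contrapositive of premise 9 (O(~seal_envelope -> ~summon_witness)) is O(summon_witness -> seal_envelope), and O(summon_witness) is already established, so O(seal_envelope).
Premises 1, 3, 5, 6 do not contribute to this derivation.
Thus O(seal_envelope), which is F(~seal_envelope): ~seal_envelope is forbidden.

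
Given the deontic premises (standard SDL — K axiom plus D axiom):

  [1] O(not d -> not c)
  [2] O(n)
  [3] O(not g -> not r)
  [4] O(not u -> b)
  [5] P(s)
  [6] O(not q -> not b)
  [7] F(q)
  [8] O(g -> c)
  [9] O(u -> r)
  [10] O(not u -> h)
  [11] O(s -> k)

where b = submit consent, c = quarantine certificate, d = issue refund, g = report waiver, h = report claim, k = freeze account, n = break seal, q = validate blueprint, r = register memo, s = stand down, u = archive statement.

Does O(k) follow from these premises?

No

Premise 11 is O(s -> k), but O(s) is not derivable from the premises (the permission P(s) asserts only not O(not s), not O(s)), so it does not yield O(k).
No other premise forces O(k). An ideal world satisfying every premise can still have k false, so O(k) is not derivable.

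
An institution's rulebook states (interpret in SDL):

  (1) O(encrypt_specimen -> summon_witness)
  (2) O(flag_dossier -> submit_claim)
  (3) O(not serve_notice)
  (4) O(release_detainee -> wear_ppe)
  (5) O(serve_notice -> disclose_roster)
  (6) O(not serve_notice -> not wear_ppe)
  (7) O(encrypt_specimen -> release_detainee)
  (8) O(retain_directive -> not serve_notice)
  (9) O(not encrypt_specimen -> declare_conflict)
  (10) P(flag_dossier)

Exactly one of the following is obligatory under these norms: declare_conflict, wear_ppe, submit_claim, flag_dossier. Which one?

Premise 3 states O(not serve_notice) outright.
From O(not serve_notice) and premise 6, O(not serve_notice -> not wear_ppe), we obtain O(not wear_ppe).
The contrapositive of premise 4 (O(release_detainee -> wear_ppe)) is O(not wear_ppe -> not release_detainee), and O(not wear_ppe) is already established, so O(not release_detainee).
Premise 7 is O(encrypt_specimen -> release_detainee); contrapositively O(not release_detainee -> not encrypt_specimen). Since O(not release_detainee) holds, K gives O(not encrypt_specimen).
Applying K to premise 9 (O(not encrypt_specimen -> declare_conflict)) and O(not encrypt_specimen) yields O(declare_conflict).
So O(declare_conflict) holds — declare_conflict is obligatory. None of the other listed options is made obligatory by any chain of premises.

declare_conflict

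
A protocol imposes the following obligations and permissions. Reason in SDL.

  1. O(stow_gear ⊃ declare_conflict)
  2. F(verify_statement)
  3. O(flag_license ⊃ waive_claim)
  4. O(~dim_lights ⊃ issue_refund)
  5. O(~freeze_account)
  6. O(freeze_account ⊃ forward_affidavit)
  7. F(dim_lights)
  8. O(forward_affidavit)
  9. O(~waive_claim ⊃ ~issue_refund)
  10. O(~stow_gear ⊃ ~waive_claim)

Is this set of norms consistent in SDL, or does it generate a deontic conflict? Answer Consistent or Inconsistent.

Consistent

Premise 6 is O(freeze_account ⊃ forward_affidavit); even if O(forward_affidavit) held, inferring O(freeze_account) would be affirming the consequent — invalid.
So O(freeze_account) is not derivable, and the apparent clash with O(~freeze_account) does not arise.
A world satisfying every obligation exists (e.g. declare_conflict=true, dim_lights=false, flag_license=false, forward_affidavit=true, freeze_account=false, issue_refund=true, stow_gear=true, verify_statement=false, waive_claim=true); no atom is both obligatory and forbidden, so the set is consistent.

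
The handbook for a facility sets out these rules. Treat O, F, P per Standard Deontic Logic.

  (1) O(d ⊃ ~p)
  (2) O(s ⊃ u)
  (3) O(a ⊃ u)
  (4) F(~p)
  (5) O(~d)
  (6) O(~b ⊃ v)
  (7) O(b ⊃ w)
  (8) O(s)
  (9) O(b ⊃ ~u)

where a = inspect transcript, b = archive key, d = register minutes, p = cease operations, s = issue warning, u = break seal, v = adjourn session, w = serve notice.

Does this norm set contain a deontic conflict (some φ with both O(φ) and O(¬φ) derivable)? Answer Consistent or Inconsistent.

Consistent

Premise 1 is O(d ⊃ ~p), but O(d) is not derivable from the premises, so it does not yield O(~p).
So O(~p) is not derivable, and the apparent clash with O(p) does not arise.
A world satisfying every obligation exists (e.g. a=false, b=false, d=false, p=true, s=true, u=true, v=true, w=false); no atom is both obligatory and forbidden, so the set is consistent.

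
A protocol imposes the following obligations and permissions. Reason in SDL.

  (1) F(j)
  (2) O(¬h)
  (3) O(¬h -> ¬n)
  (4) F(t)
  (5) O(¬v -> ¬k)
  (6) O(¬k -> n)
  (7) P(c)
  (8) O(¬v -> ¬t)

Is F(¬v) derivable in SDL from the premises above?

Yes

From premise 2 we have O(¬h).
Applying K to premise 3 (O(¬h -> ¬n)) and O(¬h) yields O(¬n).
The contrapositive of premise 6 (O(¬k -> n)) is O(¬n -> k), and O(¬n) is already established, so O(k).
The contrapositive of premise 5 (O(¬v -> ¬k)) is O(k -> v), and O(k) is already established, so O(v).
Premises 1, 4, 7, 8 do not contribute to this derivation.
So O(v) holds, i.e. F(¬v). The claim follows.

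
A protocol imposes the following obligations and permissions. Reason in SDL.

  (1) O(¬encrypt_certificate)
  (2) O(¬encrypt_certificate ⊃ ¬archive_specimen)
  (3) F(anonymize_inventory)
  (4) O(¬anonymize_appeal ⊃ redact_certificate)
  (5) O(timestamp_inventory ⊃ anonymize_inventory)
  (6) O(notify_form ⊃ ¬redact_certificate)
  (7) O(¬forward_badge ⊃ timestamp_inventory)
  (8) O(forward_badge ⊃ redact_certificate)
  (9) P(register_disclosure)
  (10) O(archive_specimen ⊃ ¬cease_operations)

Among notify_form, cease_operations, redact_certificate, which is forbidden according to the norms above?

Premise 3 is F(anonymize_inventory), i.e. O(¬anonymize_inventory).
Premise 5, O(timestamp_inventory ⊃ anonymize_inventory), contraposes to O(¬anonymize_inventory ⊃ ¬timestamp_inventory); with O(¬anonymize_inventory) we get O(¬timestamp_inventory).
Premise 7 is O(¬forward_badge ⊃ timestamp_inventory); contrapositively O(¬timestamp_inventory ⊃ forward_badge). Since O(¬timestamp_inventory) holds, K gives O(forward_badge).
From O(forward_badge) and premise 8, O(forward_badge ⊃ redact_certificate), we obtain O(redact_certificate).
Premise 6 is O(notify_form ⊃ ¬redact_certificate); contrapositively O(redact_certificate ⊃ ¬notify_form). Since O(redact_certificate) holds, K gives O(¬notify_form).
So O(¬notify_form) holds, i.e. notify_form is forbidden. None of the other listed options is forbidden under the premises.

notify_form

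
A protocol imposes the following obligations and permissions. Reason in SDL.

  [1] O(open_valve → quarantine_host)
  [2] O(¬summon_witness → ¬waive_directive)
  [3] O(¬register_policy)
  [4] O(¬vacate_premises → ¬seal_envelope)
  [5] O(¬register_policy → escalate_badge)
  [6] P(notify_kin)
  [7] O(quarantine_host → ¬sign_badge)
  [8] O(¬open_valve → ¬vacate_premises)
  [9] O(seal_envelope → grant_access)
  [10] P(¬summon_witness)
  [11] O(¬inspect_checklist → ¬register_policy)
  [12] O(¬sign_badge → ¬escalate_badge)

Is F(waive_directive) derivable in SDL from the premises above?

No

Premise 2 is O(¬summon_witness → ¬waive_directive), but O(¬summon_witness) is not derivable from the premises (the permission P(¬summon_witness) asserts only ¬O(summon_witness), not O(¬summon_witness)), so it does not yield O(¬waive_directive).
No other premise forces O(¬waive_directive). An ideal world satisfying every premise can still have waive_directive true, so F(waive_directive) is not derivable.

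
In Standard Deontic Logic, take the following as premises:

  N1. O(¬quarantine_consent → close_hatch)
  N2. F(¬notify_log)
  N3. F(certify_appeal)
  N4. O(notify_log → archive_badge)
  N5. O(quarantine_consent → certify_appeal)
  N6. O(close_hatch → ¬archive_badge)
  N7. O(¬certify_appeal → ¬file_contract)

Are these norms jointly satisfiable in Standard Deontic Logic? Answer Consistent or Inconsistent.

Premise 2 is F(¬notify_log), i.e. O(notify_log).
Premise 4 is O(notify_log → archive_badge); since O(notify_log), deontic closure gives O(archive_badge).
Premise 6 is O(close_hatch → ¬archive_badge); contrapositively O(archive_badge → ¬close_hatch). Since O(archive_badge) holds, K gives O(¬close_hatch).
Premise 1 is O(¬quarantine_consent → close_hatch); contrapositively O(¬close_hatch → quarantine_consent). Since O(¬close_hatch) holds, K gives O(quarantine_consent).
Applying K to premise 5 (O(quarantine_consent → certify_appeal)) and O(quarantine_consent) yields O(certify_appeal).
But premise 3, F(certify_appeal), means O(¬certify_appeal).
We now have both O(certify_appeal) and O(¬certify_appeal) — certify_appeal is simultaneously obligatory and forbidden, violating the D-axiom.

Inconsistent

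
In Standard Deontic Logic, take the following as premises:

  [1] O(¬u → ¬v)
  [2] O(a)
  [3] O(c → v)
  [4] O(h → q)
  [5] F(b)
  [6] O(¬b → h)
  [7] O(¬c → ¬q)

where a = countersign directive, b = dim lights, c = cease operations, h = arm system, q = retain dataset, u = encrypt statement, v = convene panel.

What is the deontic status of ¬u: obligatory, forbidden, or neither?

Forbidden

Premise 5, F(b), is equivalent to O(¬b).
Premise 6 is O(¬b → h); since O(¬b), deontic closure gives O(h).
Applying K to premise 4 (O(h → q)) and O(h) yields O(q).
Premise 7 is O(¬c → ¬q); contrapositively O(q → c). Since O(q) holds, K gives O(c).
From O(c) and premise 3, O(c → v), we obtain O(v).
Premise 1 is O(¬u → ¬v); contrapositively O(v → u). Since O(v) holds, K gives O(u).
Premise 2 does not contribute to this derivation.
Thus O(u), which is F(¬u): ¬u is forbidden.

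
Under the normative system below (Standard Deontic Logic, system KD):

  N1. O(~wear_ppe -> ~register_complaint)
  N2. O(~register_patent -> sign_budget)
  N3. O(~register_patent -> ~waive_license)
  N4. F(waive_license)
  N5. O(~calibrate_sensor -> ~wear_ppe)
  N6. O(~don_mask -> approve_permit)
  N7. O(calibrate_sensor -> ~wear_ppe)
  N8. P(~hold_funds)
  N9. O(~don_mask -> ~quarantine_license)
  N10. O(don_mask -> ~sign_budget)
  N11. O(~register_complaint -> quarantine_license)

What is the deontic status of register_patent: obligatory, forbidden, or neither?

By case analysis on ~calibrate_sensor: premise 5 gives O(~calibrate_sensor -> ~wear_ppe) and premise 7 gives O(calibrate_sensor -> ~wear_ppe), so O(~wear_ppe) either way.
With premise 1, O(~wear_ppe -> ~register_complaint), the K-axiom yields O(~register_complaint).
Applying K to premise 11 (O(~register_complaint -> quarantine_license)) and O(~register_complaint) yields O(quarantine_license).
The contrapositive of premise 9 (O(~don_mask -> ~quarantine_license)) is O(quarantine_license -> don_mask), and O(quarantine_license) is already established, so O(don_mask).
Premise 10 is O(don_mask -> ~sign_budget); since O(don_mask), deontic closure gives O(~sign_budget).
Premise 2, O(~register_patent -> sign_budget), contraposes to O(~sign_budget -> register_patent); with O(~sign_budget) we get O(register_patent).
Premises 3, 4, 6, 8 do not contribute to this derivation.
Hence register_patent is obligatory.

Obligatory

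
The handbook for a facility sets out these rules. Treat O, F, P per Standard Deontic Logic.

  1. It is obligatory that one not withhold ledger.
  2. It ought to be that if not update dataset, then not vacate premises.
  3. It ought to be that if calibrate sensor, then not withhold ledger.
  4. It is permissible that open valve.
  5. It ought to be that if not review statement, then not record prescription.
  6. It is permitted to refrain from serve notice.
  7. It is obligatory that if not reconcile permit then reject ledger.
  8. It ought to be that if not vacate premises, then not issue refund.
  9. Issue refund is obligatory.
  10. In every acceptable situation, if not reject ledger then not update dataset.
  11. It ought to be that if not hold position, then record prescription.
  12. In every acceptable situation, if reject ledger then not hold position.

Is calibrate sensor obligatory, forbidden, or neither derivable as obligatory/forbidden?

Premise 3 is O(calibrate_sensor → ¬withhold_ledger); even if O(¬withhold_ledger) held, inferring O(calibrate_sensor) would be affirming the consequent — invalid.
No premise or chain of K-axiom applications forces O(calibrate_sensor), and none forces O(¬calibrate_sensor). So calibrate_sensor is neither obligatory nor forbidden under these norms.

Neither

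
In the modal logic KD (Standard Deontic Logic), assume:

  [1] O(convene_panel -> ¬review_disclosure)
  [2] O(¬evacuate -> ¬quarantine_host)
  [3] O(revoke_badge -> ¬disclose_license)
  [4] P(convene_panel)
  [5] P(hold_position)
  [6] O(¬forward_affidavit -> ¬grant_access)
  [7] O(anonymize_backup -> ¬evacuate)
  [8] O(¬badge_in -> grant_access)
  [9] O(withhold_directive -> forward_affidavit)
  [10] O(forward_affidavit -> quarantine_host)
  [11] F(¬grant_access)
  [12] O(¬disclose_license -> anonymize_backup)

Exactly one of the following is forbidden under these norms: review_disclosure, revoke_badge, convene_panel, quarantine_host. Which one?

Premise 11, F(¬grant_access), is equivalent to O(grant_access).
Premise 6, O(¬forward_affidavit -> ¬grant_access), contraposes to O(grant_access -> forward_affidavit); with O(grant_access) we get O(forward_affidavit).
From O(forward_affidavit) and premise 10, O(forward_affidavit -> quarantine_host), we obtain O(quarantine_host).
Premise 2, O(¬evacuate -> ¬quarantine_host), contraposes to O(quarantine_host -> evacuate); with O(quarantine_host) we get O(evacuate).
The contrapositive of premise 7 (O(anonymize_backup -> ¬evacuate)) is O(evacuate -> ¬anonymize_backup), and O(evacuate) is already established, so O(¬anonymize_backup).
Premise 12, O(¬disclose_license -> anonymize_backup), contraposes to O(¬anonymize_backup -> disclose_license); with O(¬anonymize_backup) we get O(disclose_license).
The contrapositive of premise 3 (O(revoke_badge -> ¬disclose_license)) is O(disclose_license -> ¬revoke_badge), and O(disclose_license) is already established, so O(¬revoke_badge).
So O(¬revoke_badge) holds, i.e. revoke_badge is forbidden. None of the other listed options is forbidden under the premises.

revoke_badge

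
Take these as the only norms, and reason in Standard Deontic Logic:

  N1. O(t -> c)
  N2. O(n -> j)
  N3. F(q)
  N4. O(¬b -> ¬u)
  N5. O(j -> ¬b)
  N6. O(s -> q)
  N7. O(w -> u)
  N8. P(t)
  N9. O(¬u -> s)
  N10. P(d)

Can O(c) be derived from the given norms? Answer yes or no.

Premise 1 is O(t -> c), but O(t) is not derivable from the premises (the permission P(t) asserts only ¬O(¬t), not O(t)), so it does not yield O(c).
No other premise forces O(c). An ideal world satisfying every premise can still have c false, so O(c) is not derivable.

No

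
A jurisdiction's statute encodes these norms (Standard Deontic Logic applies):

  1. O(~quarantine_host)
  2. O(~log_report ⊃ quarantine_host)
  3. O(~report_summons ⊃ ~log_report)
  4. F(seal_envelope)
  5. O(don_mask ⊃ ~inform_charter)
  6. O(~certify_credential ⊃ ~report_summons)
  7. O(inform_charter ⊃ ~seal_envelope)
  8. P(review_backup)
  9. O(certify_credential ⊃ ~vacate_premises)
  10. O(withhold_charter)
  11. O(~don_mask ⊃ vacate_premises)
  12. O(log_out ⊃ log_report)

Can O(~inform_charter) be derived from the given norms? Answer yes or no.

Yes

Premise 1 gives O(~quarantine_host).
The contrapositive of premise 2 (O(~log_report ⊃ quarantine_host)) is O(~quarantine_host ⊃ log_report), and O(~quarantine_host) is already established, so O(log_report).
Premise 3 is O(~report_summons ⊃ ~log_report); contrapositively O(log_report ⊃ report_summons). Since O(log_report) holds, K gives O(report_summons).
Premise 6, O(~certify_credential ⊃ ~report_summons), contraposes to O(report_summons ⊃ certify_credential); with O(report_summons) we get O(certify_credential).
With premise 9, O(certify_credential ⊃ ~vacate_premises), the K-axiom yields O(~vacate_premises).
Premise 11, O(~don_mask ⊃ vacate_premises), contraposes to O(~vacate_premises ⊃ don_mask); with O(~vacate_premises) we get O(don_mask).
Premise 5 is O(don_mask ⊃ ~inform_charter); since O(don_mask), deontic closure gives O(~inform_charter).
Premises 4, 7, 8, 10, 12 do not contribute to this derivation.
So O(~inform_charter) follows.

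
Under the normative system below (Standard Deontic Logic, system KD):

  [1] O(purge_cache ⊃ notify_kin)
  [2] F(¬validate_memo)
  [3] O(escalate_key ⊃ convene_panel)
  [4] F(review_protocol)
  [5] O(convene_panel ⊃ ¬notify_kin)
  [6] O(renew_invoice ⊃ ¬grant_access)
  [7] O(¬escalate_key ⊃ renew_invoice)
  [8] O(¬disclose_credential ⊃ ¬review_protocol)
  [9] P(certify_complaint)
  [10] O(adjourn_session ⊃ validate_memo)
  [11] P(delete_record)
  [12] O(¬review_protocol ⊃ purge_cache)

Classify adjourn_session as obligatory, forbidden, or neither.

Neither

Premise 10 is O(adjourn_session ⊃ validate_memo); even if O(validate_memo) held, inferring O(adjourn_session) would be affirming the consequent — invalid.
No premise or chain of K-axiom applications forces O(adjourn_session), and none forces O(¬adjourn_session). So adjourn_session is neither obligatory nor forbidden under these norms.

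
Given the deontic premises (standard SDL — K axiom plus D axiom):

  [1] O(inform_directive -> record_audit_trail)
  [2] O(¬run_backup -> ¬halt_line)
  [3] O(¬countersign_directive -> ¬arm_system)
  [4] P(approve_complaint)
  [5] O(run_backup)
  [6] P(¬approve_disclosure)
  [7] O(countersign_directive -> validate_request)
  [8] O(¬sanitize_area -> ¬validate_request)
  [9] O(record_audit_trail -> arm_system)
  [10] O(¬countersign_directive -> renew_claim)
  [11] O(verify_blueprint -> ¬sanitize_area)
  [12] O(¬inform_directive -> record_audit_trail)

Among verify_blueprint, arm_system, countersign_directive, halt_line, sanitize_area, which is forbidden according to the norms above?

verify_blueprint

Premises 12 and 1 are O(¬inform_directive -> record_audit_trail) and O(inform_directive -> record_audit_trail); every ideal world satisfies ¬inform_directive or inform_directive, so in either case record_audit_trail holds — hence O(record_audit_trail).
From O(record_audit_trail) and premise 9, O(record_audit_trail -> arm_system), we obtain O(arm_system).
Premise 3, O(¬countersign_directive -> ¬arm_system), contraposes to O(arm_system -> countersign_directive); with O(arm_system) we get O(countersign_directive).
From O(countersign_directive) and premise 7, O(countersign_directive -> validate_request), we obtain O(validate_request).
Premise 8, O(¬sanitize_area -> ¬validate_request), contraposes to O(validate_request -> sanitize_area); with O(validate_request) we get O(sanitize_area).
The contrapositive of premise 11 (O(verify_blueprint -> ¬sanitize_area)) is O(sanitize_area -> ¬verify_blueprint), and O(sanitize_area) is already established, so O(¬verify_blueprint).
So O(¬verify_blueprint) holds, i.e. verify_blueprint is forbidden. None of the other listed options is forbidden under the premises.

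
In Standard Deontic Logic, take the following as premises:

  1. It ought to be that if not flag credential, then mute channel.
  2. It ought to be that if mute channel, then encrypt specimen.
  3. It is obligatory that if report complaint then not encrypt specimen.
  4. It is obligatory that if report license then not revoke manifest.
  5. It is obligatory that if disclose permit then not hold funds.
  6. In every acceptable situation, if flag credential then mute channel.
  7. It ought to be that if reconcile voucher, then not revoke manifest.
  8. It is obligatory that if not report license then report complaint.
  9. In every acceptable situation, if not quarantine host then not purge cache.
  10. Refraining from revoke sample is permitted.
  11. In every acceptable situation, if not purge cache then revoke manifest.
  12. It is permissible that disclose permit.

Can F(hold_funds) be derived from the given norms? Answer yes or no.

Premise 5 is O(disclose_permit → ¬hold_funds), but O(disclose_permit) is not derivable from the premises (the permission P(disclose_permit) asserts only ¬O(¬disclose_permit), not O(disclose_permit)), so it does not yield O(¬hold_funds).
No other premise forces O(¬hold_funds). An ideal world satisfying every premise can still have hold_funds true, so F(hold_funds) is not derivable.

No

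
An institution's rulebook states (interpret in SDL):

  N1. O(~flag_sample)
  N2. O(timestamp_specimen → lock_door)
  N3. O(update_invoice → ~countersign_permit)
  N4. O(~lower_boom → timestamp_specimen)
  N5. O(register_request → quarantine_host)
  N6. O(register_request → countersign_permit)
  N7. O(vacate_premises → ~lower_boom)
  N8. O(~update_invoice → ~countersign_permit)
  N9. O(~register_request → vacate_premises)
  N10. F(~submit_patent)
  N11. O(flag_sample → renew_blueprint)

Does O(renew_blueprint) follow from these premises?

No

Premise 11 is O(flag_sample → renew_blueprint), but O(flag_sample) is not derivable from the premises, so it does not yield O(renew_blueprint).
No other premise forces O(renew_blueprint). An ideal world satisfying every premise can still have renew_blueprint false, so O(renew_blueprint) is not derivable.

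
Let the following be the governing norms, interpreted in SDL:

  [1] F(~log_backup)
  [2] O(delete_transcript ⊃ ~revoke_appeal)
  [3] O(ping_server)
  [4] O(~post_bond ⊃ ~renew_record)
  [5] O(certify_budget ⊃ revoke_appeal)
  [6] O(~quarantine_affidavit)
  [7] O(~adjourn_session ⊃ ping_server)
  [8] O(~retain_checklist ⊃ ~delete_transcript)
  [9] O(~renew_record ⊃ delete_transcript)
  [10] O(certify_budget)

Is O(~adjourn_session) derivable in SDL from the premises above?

No

Premise 7 is O(~adjourn_session ⊃ ping_server); even if O(ping_server) held, inferring O(~adjourn_session) would be affirming the consequent — invalid.
No other premise forces O(~adjourn_session). An ideal world satisfying every premise can still have ~adjourn_session false, so O(~adjourn_session) is not derivable.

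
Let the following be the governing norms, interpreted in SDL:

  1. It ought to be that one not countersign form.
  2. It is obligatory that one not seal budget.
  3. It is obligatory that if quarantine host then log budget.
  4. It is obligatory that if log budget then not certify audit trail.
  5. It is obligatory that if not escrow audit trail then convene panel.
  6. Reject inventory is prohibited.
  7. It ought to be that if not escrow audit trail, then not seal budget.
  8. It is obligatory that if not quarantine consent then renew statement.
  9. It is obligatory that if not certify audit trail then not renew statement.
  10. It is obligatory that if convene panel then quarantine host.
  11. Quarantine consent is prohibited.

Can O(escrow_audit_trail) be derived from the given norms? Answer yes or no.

F(quarantine_consent) at premise 11 means O(¬quarantine_consent).
Premise 8 is O(¬quarantine_consent → renew_statement); since O(¬quarantine_consent), deontic closure gives O(renew_statement).
The contrapositive of premise 9 (O(¬certify_audit_trail → ¬renew_statement)) is O(renew_statement → certify_audit_trail), and O(renew_statement) is already established, so O(certify_audit_trail).
Premise 4 is O(log_budget → ¬certify_audit_trail); contrapositively O(certify_audit_trail → ¬log_budget). Since O(certify_audit_trail) holds, K gives O(¬log_budget).
Premise 3 is O(quarantine_host → log_budget); contrapositively O(¬log_budget → ¬quarantine_host). Since O(¬log_budget) holds, K gives O(¬quarantine_host).
Premise 10 is O(convene_panel → quarantine_host); contrapositively O(¬quarantine_host → ¬convene_panel). Since O(¬quarantine_host) holds, K gives O(¬convene_panel).
The contrapositive of premise 5 (O(¬escrow_audit_trail → convene_panel)) is O(¬convene_panel → escrow_audit_trail), and O(¬convene_panel) is already established, so O(escrow_audit_trail).
Premises 1, 2, 6, 7 do not contribute to this derivation.
So O(escrow_audit_trail) follows.

Yes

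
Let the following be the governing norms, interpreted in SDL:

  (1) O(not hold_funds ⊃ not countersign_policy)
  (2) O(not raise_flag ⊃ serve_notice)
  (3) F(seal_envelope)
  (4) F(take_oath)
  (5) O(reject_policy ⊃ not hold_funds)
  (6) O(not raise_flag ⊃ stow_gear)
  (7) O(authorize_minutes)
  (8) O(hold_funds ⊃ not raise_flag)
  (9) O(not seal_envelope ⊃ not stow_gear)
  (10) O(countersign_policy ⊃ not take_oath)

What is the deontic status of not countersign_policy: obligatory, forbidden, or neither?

Premise 3, F(seal_envelope), is equivalent to O(not seal_envelope).
From O(not seal_envelope) and premise 9, O(not seal_envelope ⊃ not stow_gear), we obtain O(not stow_gear).
The contrapositive of premise 6 (O(not raise_flag ⊃ stow_gear)) is O(not stow_gear ⊃ raise_flag), and O(not stow_gear) is already established, so O(raise_flag).
Premise 8, O(hold_funds ⊃ not raise_flag), contraposes to O(raise_flag ⊃ not hold_funds); with O(raise_flag) we get O(not hold_funds).
From O(not hold_funds) and premise 1, O(not hold_funds ⊃ not countersign_policy), we obtain O(not countersign_policy).
Premises 2, 4, 5, 7, 10 do not contribute to this derivation.
Hence not countersign_policy is obligatory.

Obligatory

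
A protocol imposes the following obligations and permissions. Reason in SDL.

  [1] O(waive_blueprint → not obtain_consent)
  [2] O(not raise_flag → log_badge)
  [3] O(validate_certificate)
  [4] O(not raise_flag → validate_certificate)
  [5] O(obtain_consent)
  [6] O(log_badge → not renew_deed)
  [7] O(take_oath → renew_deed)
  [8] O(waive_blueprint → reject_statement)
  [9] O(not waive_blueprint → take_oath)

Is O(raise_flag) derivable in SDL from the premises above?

Yes

From premise 5 we have O(obtain_consent).
Premise 1, O(waive_blueprint → not obtain_consent), contraposes to O(obtain_consent → not waive_blueprint); with O(obtain_consent) we get O(not waive_blueprint).
Applying K to premise 9 (O(not waive_blueprint → take_oath)) and O(not waive_blueprint) yields O(take_oath).
With premise 7, O(take_oath → renew_deed), the K-axiom yields O(renew_deed).
Premise 6, O(log_badge → not renew_deed), contraposes to O(renew_deed → not log_badge); with O(renew_deed) we get O(not log_badge).
Premise 2, O(not raise_flag → log_badge), contraposes to O(not log_badge → raise_flag); with O(not log_badge) we get O(raise_flag).
Premises 3, 4, 8 do not contribute to this derivation.
So O(raise_flag) follows.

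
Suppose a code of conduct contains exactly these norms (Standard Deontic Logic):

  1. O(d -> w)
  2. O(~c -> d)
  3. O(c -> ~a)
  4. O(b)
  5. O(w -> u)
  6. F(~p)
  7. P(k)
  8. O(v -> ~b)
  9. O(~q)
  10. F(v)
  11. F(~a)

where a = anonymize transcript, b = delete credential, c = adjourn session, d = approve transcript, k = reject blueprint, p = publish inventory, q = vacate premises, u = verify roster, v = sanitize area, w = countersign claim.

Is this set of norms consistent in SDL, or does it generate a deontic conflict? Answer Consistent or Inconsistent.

Premise 8 is O(v -> ~b), but O(v) is not derivable from the premises, so it does not yield O(~b).
So O(~b) is not derivable, and the apparent clash with O(b) does not arise.
A world satisfying every obligation exists (e.g. a=true, b=true, c=false, d=true, k=false, p=true, q=false, u=true, v=false, w=true); no atom is both obligatory and forbidden, so the set is consistent.

Consistent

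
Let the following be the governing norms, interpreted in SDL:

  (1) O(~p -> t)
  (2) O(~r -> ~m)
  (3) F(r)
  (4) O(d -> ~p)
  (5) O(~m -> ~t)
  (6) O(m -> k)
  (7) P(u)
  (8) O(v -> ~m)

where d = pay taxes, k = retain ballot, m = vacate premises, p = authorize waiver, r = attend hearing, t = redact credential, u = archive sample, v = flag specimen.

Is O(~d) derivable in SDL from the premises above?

Yes

Premise 3 is F(r), i.e. O(~r).
Premise 2 is O(~r -> ~m); since O(~r), deontic closure gives O(~m).
From O(~m) and premise 5, O(~m -> ~t), we obtain O(~t).
Premise 1, O(~p -> t), contraposes to O(~t -> p); with O(~t) we get O(p).
Premise 4 is O(d -> ~p); contrapositively O(p -> ~d). Since O(p) holds, K gives O(~d).
Premises 6, 7, 8 do not contribute to this derivation.
So O(~d) follows.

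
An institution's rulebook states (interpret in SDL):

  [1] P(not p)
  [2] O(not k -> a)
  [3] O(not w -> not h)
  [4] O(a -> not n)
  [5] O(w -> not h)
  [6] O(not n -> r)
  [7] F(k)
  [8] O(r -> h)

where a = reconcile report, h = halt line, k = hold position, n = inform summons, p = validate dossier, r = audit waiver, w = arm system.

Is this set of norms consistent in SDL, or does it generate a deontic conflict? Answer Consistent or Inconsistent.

Inconsistent

Premises 5 and 3 cover both cases: O(w -> not h) and O(not w -> not h). Since w ∨ not w is a tautology, O(not h) follows.
Premise 8, O(r -> h), contraposes to O(not h -> not r); with O(not h) we get O(not r).
The contrapositive of premise 6 (O(not n -> r)) is O(not r -> n), and O(not r) is already established, so O(n).
Premise 4, O(a -> not n), contraposes to O(n -> not a); with O(n) we get O(not a).
Premise 2, O(not k -> a), contraposes to O(not a -> k); with O(not a) we get O(k).
But premise 7, F(k), means O(not k).
We now have both O(k) and O(not k) — k is simultaneously obligatory and forbidden, violating the D-axiom.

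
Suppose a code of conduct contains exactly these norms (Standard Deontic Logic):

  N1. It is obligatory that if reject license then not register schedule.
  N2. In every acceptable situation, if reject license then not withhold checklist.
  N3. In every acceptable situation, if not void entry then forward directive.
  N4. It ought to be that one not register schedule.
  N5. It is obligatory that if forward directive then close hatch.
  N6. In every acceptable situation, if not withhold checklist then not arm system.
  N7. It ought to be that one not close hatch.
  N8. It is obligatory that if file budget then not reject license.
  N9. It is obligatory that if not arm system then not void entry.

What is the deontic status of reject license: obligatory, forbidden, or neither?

Premise 7 gives O(¬close_hatch).
Premise 5, O(forward_directive → close_hatch), contraposes to O(¬close_hatch → ¬forward_directive); with O(¬close_hatch) we get O(¬forward_directive).
Premise 3 is O(¬void_entry → forward_directive); contrapositively O(¬forward_directive → void_entry). Since O(¬forward_directive) holds, K gives O(void_entry).
Premise 9 is O(¬arm_system → ¬void_entry); contrapositively O(void_entry → arm_system). Since O(void_entry) holds, K gives O(arm_system).
Premise 6, O(¬withhold_checklist → ¬arm_system), contraposes to O(arm_system → withhold_checklist); with O(arm_system) we get O(withhold_checklist).
Premise 2, O(reject_license → ¬withhold_checklist), contraposes to O(withhold_checklist → ¬reject_license); with O(withhold_checklist) we get O(¬reject_license).
Premises 1, 4, 8 do not contribute to this derivation.
Thus O(¬reject_license), which is F(reject_license): reject_license is forbidden.

Forbidden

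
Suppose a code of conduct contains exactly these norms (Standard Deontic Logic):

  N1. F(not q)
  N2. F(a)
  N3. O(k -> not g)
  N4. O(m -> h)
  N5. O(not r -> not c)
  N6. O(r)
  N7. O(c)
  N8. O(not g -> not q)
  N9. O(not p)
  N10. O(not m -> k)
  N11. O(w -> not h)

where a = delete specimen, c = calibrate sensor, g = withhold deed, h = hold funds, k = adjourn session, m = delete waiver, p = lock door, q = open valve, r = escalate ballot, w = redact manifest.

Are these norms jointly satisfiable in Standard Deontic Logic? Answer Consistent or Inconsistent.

Consistent

Premise 5 is O(not r -> not c), but O(not r) is not derivable from the premises, so it does not yield O(not c).
So O(not c) is not derivable, and the apparent clash with O(c) does not arise.
A world satisfying every obligation exists (e.g. a=false, c=true, g=true, h=true, k=false, m=true, p=false, q=true, r=true, w=false); no atom is both obligatory and forbidden, so the set is consistent.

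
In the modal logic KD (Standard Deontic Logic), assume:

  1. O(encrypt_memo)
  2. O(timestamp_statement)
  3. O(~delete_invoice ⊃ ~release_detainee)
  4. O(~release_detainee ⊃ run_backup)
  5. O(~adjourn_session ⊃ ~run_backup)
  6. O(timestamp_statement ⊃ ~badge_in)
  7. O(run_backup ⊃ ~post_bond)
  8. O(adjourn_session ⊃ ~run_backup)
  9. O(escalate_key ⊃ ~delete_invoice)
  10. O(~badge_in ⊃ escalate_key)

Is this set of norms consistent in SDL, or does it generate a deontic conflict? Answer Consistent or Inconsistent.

Premises 5 and 8 cover both cases: O(~adjourn_session ⊃ ~run_backup) and O(adjourn_session ⊃ ~run_backup). Since ~adjourn_session ∨ adjourn_session is a tautology, O(~run_backup) follows.
The contrapositive of premise 4 (O(~release_detainee ⊃ run_backup)) is O(~run_backup ⊃ release_detainee), and O(~run_backup) is already established, so O(release_detainee).
The contrapositive of premise 3 (O(~delete_invoice ⊃ ~release_detainee)) is O(release_detainee ⊃ delete_invoice), and O(release_detainee) is already established, so O(delete_invoice).
Premise 9 is O(escalate_key ⊃ ~delete_invoice); contrapositively O(delete_invoice ⊃ ~escalate_key). Since O(delete_invoice) holds, K gives O(~escalate_key).
The contrapositive of premise 10 (O(~badge_in ⊃ escalate_key)) is O(~escalate_key ⊃ badge_in), and O(~escalate_key) is already established, so O(badge_in).
Premise 6, O(timestamp_statement ⊃ ~badge_in), contraposes to O(badge_in ⊃ ~timestamp_statement); with O(badge_in) we get O(~timestamp_statement).
However, premise 2 gives O(timestamp_statement).
We now have both O(~timestamp_statement) and O(timestamp_statement) — timestamp_statement is simultaneously obligatory and forbidden, violating the D-axiom.

Inconsistent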